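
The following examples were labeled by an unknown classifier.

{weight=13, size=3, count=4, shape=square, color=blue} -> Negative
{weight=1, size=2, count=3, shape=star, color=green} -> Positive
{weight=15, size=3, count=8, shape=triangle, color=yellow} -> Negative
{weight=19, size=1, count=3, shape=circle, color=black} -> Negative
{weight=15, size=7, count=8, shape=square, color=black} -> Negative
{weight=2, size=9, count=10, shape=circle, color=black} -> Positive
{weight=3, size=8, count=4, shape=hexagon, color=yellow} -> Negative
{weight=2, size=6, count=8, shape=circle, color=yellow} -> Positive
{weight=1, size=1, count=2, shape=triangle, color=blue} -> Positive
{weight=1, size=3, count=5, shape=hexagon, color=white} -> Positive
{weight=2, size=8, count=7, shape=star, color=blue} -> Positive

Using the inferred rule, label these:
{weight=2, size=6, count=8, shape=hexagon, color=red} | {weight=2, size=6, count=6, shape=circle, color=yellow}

Positive, Positive

One predicate separates the groups cleanly: weight ≤ 2.
{weight=2, size=6, count=8, shape=hexagon, color=red}: weight = 2, meets the rule → Positive.
{weight=2, size=6, count=6, shape=circle, color=yellow}: weight = 2, meets the rule → Positive.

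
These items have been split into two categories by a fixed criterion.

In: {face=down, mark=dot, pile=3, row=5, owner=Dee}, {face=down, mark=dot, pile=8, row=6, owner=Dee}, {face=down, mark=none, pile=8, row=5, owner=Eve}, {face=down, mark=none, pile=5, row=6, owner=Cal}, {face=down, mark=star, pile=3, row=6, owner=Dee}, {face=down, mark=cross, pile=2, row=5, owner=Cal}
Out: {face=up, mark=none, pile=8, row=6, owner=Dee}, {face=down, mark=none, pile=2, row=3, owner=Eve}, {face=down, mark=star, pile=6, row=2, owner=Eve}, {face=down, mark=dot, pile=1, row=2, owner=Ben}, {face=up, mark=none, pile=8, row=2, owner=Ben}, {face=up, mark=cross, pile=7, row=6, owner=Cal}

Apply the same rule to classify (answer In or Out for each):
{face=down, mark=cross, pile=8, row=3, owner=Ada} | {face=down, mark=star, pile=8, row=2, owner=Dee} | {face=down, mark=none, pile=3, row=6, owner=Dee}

Out, Out, In

One predicate separates the groups cleanly: face is down AND row ≥ 5.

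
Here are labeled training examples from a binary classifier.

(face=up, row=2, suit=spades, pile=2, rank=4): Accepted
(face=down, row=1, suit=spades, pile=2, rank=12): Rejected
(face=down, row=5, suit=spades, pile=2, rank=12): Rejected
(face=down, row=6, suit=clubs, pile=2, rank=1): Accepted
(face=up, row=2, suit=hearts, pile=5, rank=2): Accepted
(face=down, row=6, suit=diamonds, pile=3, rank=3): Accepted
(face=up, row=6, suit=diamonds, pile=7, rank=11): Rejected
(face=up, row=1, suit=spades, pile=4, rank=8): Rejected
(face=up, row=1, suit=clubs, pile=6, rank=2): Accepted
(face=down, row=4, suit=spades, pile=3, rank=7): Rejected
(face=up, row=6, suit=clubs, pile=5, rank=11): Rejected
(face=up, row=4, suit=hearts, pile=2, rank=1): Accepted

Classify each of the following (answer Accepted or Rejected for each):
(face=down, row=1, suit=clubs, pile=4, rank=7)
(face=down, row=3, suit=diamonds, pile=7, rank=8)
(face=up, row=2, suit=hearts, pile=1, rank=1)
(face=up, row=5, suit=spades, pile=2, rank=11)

Rejected, Rejected, Accepted, Rejected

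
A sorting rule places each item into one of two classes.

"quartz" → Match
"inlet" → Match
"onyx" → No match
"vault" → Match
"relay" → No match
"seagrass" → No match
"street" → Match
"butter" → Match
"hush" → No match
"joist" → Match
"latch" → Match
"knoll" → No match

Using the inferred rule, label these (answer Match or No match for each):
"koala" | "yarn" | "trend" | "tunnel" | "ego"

The simplest hypothesis consistent with all the labels is: contains 't'.
No match: "koala", since no 't'. No match: "yarn", since no 't'. Match: "trend", since has 't'. Match: "tunnel", since has 't'. No match: "ego", since no 't'.

No match, No match, Match, Match, No match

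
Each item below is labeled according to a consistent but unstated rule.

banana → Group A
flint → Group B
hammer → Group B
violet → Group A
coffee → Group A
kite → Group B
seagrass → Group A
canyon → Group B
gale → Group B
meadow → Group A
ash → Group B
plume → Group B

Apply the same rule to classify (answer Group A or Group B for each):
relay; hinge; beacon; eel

The classifier is using: has ≥ 3 vowels.
relay: 2 vowels, fails the rule → Group B.
hinge: 2 vowels, fails the rule → Group B.
beacon: 3 vowels, has this property → Group A.
eel: 2 vowels, fails the rule → Group B.

Group B, Group B, Group A, Group B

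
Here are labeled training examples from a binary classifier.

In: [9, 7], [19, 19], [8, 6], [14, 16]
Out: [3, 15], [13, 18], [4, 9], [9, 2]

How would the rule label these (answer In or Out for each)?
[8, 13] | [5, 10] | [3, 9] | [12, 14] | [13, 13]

Out, Out, Out, In, In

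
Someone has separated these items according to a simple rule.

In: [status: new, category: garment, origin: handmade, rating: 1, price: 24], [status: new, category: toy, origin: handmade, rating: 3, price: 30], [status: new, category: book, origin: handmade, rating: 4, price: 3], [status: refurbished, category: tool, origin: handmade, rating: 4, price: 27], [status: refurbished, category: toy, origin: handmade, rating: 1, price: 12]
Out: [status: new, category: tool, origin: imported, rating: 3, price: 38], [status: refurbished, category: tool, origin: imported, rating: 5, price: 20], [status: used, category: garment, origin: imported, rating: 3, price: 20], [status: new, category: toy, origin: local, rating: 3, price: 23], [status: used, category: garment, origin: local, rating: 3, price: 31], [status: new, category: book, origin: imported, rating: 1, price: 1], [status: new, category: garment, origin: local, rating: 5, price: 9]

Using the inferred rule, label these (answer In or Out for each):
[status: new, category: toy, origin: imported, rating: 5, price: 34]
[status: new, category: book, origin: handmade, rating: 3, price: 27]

Checking candidate rules against both groups, what survives is: origin is handmade.
Out: [status: new, category: toy, origin: imported, rating: 5, price: 34], since origin is imported. In: [status: new, category: book, origin: handmade, rating: 3, price: 27], since origin is handmade.

Out, In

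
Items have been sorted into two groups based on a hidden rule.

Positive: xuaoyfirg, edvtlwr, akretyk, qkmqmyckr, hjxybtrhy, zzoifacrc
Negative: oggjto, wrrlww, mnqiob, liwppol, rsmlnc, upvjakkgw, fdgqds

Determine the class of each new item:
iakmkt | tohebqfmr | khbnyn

The rule appears to be: odd length AND contains 'r'.

Negative, Positive, Negative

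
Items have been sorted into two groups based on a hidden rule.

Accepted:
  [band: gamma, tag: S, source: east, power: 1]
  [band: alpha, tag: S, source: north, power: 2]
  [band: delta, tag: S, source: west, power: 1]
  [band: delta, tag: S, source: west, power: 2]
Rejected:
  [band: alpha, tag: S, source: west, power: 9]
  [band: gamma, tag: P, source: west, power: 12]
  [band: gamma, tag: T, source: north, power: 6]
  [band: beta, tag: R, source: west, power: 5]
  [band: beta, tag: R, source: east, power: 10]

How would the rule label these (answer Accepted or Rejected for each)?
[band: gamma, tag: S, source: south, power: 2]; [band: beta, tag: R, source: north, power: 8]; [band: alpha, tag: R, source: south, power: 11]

'Accepted' ⟺ power ≤ 2.
[band: gamma, tag: S, source: south, power: 2]: power = 2 — passes, so Accepted. [band: beta, tag: R, source: north, power: 8]: power = 8 — does not satisfy this, so Rejected. [band: alpha, tag: R, source: south, power: 11]: power = 11 — does not satisfy this, so Rejected.

Accepted, Rejected, Rejected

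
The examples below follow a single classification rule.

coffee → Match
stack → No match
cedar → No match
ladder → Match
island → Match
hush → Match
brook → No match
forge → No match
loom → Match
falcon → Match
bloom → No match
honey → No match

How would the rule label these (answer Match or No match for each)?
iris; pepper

Match, Match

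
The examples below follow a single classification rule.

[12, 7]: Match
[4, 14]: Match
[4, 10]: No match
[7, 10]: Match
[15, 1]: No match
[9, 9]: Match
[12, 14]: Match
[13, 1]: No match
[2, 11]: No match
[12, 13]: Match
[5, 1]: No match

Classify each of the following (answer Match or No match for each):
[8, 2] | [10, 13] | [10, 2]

The pattern is that an item is 'Match' exactly when: sum ≥ 17.

No match, Match, No match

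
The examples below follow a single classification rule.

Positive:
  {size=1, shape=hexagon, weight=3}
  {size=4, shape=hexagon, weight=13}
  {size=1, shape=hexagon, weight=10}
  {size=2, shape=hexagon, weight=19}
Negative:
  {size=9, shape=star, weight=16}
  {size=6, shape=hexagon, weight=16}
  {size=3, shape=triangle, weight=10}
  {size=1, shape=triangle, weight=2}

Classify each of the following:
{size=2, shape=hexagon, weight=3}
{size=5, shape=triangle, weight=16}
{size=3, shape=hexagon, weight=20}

Positive, Negative, Positive

The pattern is that an item is 'Positive' exactly when: shape is hexagon AND size ≤ 4.
{size=2, shape=hexagon, weight=3} — shape is hexagon, size = 2, hence Positive.
{size=5, shape=triangle, weight=16} — shape is triangle, size = 5, hence Negative.
{size=3, shape=hexagon, weight=20} — shape is hexagon, size = 3, hence Positive.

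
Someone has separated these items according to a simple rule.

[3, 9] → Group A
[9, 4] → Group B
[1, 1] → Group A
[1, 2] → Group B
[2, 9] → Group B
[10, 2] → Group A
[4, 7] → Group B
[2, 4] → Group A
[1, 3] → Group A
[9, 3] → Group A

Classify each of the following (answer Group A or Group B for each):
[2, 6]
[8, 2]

Rule: sum is even. This holds for each 'Group A' example and fails for each 'Group B' one.
[2, 6]: Group A (2+6 = 8).
[8, 2]: Group A (8+2 = 10).

Group A, Group A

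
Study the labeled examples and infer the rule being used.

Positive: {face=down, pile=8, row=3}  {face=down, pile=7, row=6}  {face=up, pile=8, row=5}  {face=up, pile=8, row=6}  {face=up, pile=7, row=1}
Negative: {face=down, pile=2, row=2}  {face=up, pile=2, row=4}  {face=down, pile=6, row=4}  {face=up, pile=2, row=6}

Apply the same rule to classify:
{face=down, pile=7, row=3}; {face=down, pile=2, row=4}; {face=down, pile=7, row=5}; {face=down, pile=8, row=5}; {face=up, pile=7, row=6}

Rule: pile ≥ 7. This holds for each 'Positive' example and fails for each 'Negative' one.
{face=down, pile=7, row=3}: pile = 7 — meets the rule, so Positive.
{face=down, pile=2, row=4}: pile = 2 — does not pass, so Negative.
{face=down, pile=7, row=5}: pile = 7 — meets the rule, so Positive.
{face=down, pile=8, row=5}: pile = 8 — meets the rule, so Positive.
{face=up, pile=7, row=6}: pile = 7 — meets the rule, so Positive.

Positive, Negative, Positive, Positive, Positive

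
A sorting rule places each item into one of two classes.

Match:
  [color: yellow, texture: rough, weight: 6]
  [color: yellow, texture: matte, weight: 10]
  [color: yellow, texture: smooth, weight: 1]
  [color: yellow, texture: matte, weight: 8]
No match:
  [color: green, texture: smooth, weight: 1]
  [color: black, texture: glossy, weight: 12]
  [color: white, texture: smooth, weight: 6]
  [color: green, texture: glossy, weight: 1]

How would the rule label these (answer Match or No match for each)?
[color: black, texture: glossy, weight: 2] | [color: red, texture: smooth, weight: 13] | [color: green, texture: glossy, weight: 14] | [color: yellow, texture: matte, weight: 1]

Checking candidate rules against both groups, what survives is: color is yellow.
[color: black, texture: glossy, weight: 2]: No match (color is black).
[color: red, texture: smooth, weight: 13]: No match (color is red).
[color: green, texture: glossy, weight: 14]: No match (color is green).
[color: yellow, texture: matte, weight: 1]: Match (color is yellow).

No match, No match, No match, Match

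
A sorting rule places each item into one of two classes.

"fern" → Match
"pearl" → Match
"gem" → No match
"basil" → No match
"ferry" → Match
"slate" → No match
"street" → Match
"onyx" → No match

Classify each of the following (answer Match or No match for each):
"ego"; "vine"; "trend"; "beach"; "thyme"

No match, No match, Match, No match, No match

Every 'Match' example satisfies: contains 'r'. None of the 'No match' examples do.
No match: "ego", since no 'r'. No match: "vine", since no 'r'. Match: "trend", since has 'r'. No match: "beach", since no 'r'. No match: "thyme", since no 'r'.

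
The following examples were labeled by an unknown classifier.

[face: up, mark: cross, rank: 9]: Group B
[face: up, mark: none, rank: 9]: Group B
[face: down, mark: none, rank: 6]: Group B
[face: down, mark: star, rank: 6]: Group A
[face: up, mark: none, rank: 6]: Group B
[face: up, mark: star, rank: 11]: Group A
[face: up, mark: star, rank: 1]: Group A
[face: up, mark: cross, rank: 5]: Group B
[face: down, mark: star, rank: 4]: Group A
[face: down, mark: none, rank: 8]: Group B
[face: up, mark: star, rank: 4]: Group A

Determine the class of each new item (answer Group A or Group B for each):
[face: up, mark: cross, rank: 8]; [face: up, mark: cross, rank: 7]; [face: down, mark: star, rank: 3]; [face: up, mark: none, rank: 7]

Group B, Group B, Group A, Group B

Rule: mark is star. This holds for each 'Group A' example and fails for each 'Group B' one.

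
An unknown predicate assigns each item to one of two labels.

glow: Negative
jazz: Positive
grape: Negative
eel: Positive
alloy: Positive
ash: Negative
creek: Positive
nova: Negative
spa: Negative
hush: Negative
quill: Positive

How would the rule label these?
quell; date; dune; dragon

'Positive' ⟺ has a double letter.
quell: 'll' doubled, has this property → Positive. date: no doubled letter, does not fit → Negative. dune: no doubled letter, does not fit → Negative. dragon: no doubled letter, does not fit → Negative.

Positive, Negative, Negative, Negative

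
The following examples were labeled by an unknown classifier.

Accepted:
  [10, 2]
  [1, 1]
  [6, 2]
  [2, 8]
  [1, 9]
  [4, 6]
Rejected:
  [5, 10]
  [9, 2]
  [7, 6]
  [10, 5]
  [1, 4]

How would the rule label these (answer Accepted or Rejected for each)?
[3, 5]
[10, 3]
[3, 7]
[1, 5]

Accepted, Rejected, Accepted, Accepted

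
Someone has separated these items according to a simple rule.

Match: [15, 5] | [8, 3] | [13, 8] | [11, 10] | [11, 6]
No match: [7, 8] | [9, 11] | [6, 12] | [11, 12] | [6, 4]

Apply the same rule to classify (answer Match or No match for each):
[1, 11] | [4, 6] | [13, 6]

The pattern is that an item is 'Match' exactly when: first > second AND sum ≥ 11.
[1, 11] — 1 < 11, 1+11 = 12, hence No match. [4, 6] — 4 < 6, 4+6 = 10, hence No match. [13, 6] — 13 > 6, 13+6 = 19, hence Match.

No match, No match, Match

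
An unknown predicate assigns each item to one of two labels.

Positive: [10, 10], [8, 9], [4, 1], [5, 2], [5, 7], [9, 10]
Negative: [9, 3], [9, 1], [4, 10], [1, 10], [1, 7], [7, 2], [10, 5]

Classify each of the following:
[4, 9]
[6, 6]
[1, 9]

The rule appears to be: |first − second| ≤ 3.
[4, 9]: |4−9| = 5 — fails the rule, so Negative. [6, 6]: |6−6| = 0 — meets the rule, so Positive. [1, 9]: |1−9| = 8 — fails the rule, so Negative.

Negative, Positive, Negative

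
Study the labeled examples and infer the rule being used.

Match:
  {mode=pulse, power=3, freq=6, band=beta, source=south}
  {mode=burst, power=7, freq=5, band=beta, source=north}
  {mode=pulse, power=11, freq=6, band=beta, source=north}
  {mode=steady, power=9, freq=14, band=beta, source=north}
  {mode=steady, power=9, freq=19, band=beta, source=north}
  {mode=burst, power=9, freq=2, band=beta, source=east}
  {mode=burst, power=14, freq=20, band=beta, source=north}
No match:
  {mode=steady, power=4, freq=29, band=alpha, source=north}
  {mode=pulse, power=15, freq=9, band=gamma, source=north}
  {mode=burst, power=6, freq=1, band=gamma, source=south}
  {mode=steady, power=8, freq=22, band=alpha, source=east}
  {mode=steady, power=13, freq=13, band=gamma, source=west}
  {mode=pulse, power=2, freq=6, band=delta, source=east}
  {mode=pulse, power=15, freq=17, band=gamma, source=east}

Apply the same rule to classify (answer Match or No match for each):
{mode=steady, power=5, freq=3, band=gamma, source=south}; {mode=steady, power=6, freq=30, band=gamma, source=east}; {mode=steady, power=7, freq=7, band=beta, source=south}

The rule appears to be: band is beta.

No match, No match, Match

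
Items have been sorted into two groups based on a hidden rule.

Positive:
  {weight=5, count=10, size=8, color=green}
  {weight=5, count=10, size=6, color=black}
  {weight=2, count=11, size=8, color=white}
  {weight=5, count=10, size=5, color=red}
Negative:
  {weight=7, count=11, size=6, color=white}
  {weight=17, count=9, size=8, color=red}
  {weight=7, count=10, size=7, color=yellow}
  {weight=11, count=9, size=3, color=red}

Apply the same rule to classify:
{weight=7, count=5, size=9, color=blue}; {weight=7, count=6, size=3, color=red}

Negative, Negative

The classifier is using: weight ≤ 5.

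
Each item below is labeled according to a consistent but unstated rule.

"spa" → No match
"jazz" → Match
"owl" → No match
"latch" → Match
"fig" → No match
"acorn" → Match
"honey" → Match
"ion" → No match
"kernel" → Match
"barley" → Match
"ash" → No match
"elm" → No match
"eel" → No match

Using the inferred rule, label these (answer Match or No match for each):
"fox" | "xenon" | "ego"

No match, Match, No match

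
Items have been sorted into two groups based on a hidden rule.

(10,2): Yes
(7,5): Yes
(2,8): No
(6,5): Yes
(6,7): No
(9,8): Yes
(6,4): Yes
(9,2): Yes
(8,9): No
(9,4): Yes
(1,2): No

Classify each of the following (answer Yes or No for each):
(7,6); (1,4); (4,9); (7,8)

Yes, No, No, No

The distinguishing property — first > second — holds for all the 'Yes' cases and none of the 'No' cases.
(7,6) → 7 > 6 → Yes.
(1,4) → 1 < 4 → No.
(4,9) → 4 < 9 → No.
(7,8) → 7 < 8 → No.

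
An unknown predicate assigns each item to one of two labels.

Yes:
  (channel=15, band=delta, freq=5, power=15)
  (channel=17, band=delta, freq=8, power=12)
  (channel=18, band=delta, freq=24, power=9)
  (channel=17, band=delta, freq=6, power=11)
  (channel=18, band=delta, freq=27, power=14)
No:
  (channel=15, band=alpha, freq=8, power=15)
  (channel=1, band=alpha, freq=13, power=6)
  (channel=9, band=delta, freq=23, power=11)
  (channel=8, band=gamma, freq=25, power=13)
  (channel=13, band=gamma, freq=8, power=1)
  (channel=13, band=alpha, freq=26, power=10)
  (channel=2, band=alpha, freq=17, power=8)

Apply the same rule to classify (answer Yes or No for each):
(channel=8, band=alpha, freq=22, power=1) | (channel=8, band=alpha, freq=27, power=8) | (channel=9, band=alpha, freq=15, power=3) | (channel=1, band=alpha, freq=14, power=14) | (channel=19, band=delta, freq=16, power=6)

No, No, No, No, Yes

The common property of the 'Yes' items is: band is delta AND channel ≥ 13. No 'No' item has it.
(channel=8, band=alpha, freq=22, power=1) → band is alpha, channel = 8 → No.
(channel=8, band=alpha, freq=27, power=8) → band is alpha, channel = 8 → No.
(channel=9, band=alpha, freq=15, power=3) → band is alpha, channel = 9 → No.
(channel=1, band=alpha, freq=14, power=14) → band is alpha, channel = 1 → No.
(channel=19, band=delta, freq=16, power=6) → band is delta, channel = 19 → Yes.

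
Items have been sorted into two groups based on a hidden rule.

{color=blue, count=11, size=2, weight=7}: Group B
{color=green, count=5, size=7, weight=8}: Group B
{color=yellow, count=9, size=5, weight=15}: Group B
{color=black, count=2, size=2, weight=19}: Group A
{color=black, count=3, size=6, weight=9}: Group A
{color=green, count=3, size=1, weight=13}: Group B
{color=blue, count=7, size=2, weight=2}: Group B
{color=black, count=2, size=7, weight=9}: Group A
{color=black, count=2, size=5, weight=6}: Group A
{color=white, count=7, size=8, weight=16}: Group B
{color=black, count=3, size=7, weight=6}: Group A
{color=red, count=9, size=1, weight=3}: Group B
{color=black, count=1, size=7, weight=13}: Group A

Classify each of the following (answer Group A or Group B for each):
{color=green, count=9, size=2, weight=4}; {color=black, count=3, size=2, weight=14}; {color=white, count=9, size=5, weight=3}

The rule appears to be: color is black.

Group B, Group A, Group B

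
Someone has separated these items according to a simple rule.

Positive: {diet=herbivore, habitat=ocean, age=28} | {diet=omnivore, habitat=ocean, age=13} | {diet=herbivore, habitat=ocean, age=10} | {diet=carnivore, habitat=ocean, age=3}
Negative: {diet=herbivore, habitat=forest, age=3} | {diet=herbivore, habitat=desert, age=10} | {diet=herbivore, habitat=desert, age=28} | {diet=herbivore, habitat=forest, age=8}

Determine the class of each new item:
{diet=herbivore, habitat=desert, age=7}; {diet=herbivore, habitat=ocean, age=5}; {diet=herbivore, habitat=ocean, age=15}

Negative, Positive, Positive

Looking at the examples, the only property every 'Positive' case has and every 'Negative' case lacks is: habitat is ocean.
{diet=herbivore, habitat=desert, age=7}: Negative (habitat is desert). {diet=herbivore, habitat=ocean, age=5}: Positive (habitat is ocean). {diet=herbivore, habitat=ocean, age=15}: Positive (habitat is ocean).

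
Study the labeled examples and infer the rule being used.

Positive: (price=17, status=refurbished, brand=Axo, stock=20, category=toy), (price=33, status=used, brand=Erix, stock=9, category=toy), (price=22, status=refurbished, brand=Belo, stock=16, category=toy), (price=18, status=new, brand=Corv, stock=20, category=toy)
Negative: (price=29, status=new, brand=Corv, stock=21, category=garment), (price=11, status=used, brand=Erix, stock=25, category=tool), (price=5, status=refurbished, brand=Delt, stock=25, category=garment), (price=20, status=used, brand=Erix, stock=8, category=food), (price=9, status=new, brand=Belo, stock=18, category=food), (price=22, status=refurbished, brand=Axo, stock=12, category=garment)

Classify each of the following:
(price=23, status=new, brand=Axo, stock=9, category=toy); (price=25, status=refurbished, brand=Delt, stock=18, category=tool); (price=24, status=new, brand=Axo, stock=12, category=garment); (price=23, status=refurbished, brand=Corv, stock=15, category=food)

The classifier is using: category is toy.
Positive: (price=23, status=new, brand=Axo, stock=9, category=toy), since category is toy. Negative: (price=25, status=refurbished, brand=Delt, stock=18, category=tool), since category is tool. Negative: (price=24, status=new, brand=Axo, stock=12, category=garment), since category is garment. Negative: (price=23, status=refurbished, brand=Corv, stock=15, category=food), since category is food.

Positive, Negative, Negative, Negative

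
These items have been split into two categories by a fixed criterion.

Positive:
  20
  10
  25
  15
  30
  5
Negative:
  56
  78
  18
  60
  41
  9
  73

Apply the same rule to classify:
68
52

The classifier is using: multiple of 5 AND at most 30.
68: Negative (68 = 5·13 + 3, 68 > 30). 52: Negative (52 = 5·10 + 2, 52 > 30).

Negative, Negative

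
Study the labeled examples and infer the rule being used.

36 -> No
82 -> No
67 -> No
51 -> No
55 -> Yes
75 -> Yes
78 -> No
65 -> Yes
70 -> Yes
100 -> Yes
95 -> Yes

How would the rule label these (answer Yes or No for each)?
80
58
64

Yes, No, No

Comparing the two groups points to one rule — multiple of 5.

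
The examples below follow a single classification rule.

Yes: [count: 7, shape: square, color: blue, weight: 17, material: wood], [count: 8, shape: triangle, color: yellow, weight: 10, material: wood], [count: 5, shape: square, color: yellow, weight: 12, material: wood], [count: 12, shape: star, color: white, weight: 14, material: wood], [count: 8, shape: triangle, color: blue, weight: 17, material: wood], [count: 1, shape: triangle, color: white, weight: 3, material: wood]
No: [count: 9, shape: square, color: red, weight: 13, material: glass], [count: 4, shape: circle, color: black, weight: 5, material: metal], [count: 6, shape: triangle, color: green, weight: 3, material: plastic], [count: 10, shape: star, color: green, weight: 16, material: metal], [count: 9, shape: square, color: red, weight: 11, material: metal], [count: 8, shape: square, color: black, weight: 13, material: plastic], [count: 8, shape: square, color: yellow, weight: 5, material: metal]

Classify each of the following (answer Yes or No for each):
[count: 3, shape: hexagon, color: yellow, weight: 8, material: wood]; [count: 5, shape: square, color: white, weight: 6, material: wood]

Yes, Yes

The classifier is using: material is wood.
[count: 3, shape: hexagon, color: yellow, weight: 8, material: wood]: material is wood — meets the rule, so Yes.
[count: 5, shape: square, color: white, weight: 6, material: wood]: material is wood — meets the rule, so Yes.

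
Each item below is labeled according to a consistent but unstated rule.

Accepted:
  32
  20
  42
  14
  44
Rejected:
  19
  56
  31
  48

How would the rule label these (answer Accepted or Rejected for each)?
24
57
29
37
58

Accepted, Rejected, Rejected, Rejected, Rejected

Every 'Accepted' example satisfies: even AND at most 44. None of the 'Rejected' examples do.
24 — 24 is even, 24 ≤ 44, hence Accepted.
57 — 57 is odd, 57 > 44, hence Rejected.
29 — 29 is odd, 29 ≤ 44, hence Rejected.
37 — 37 is odd, 37 ≤ 44, hence Rejected.
58 — 58 is even, 58 > 44, hence Rejected.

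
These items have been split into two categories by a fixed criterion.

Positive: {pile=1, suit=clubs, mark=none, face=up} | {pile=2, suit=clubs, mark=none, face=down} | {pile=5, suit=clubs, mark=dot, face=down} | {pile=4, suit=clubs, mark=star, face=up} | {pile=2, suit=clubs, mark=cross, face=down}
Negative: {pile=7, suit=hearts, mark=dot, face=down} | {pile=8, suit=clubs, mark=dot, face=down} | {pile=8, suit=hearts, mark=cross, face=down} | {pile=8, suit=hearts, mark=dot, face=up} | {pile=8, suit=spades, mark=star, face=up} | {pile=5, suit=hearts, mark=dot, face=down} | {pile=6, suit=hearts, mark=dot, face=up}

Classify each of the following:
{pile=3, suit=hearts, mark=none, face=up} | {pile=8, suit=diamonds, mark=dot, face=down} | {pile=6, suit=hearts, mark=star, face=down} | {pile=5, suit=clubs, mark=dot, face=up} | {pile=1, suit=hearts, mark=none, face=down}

All 'Positive' examples share one property — suit is clubs AND pile ≤ 5 — and every 'Negative' example lacks it.

Negative, Negative, Negative, Positive, Negative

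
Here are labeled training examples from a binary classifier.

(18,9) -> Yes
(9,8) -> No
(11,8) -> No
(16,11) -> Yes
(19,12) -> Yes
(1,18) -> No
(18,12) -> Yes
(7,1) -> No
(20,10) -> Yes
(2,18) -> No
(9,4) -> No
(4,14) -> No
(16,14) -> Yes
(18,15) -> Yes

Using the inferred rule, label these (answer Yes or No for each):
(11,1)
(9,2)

No, No

Every 'Yes' example satisfies: sum ≥ 27. None of the 'No' examples do.
(11,1): 11+1 = 12 — fails this test, so No. (9,2): 9+2 = 11 — fails this test, so No.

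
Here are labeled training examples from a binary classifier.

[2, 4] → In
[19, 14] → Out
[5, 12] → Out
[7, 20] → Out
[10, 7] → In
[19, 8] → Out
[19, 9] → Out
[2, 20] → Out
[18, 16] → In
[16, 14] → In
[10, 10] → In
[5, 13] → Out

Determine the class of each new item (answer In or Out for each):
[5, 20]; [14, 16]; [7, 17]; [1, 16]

The simplest hypothesis consistent with all the labels is: |first − second| ≤ 3.
[5, 20] — |5−20| = 15, hence Out. [14, 16] — |14−16| = 2, hence In. [7, 17] — |7−17| = 10, hence Out. [1, 16] — |1−16| = 15, hence Out.

Out, In, Out, Out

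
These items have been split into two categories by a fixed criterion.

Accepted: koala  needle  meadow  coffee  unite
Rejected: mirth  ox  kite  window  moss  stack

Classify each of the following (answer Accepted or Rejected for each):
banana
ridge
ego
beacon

Rule: has ≥ 3 vowels. This holds for each 'Accepted' example and fails for each 'Rejected' one.
Accepted: banana, since 3 vowels.
Rejected: ridge, since 2 vowels.
Rejected: ego, since 2 vowels.
Accepted: beacon, since 3 vowels.

Accepted, Rejected, Rejected, Accepted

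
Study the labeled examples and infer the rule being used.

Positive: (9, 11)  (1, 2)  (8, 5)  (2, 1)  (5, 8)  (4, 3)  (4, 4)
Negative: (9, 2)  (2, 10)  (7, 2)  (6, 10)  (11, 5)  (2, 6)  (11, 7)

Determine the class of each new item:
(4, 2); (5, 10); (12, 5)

Every 'Positive' example satisfies: |first − second| ≤ 3. None of the 'Negative' examples do.
(4, 2) — |4−2| = 2, hence Positive. (5, 10) — |5−10| = 5, hence Negative. (12, 5) — |12−5| = 7, hence Negative.

Positive, Negative, Negative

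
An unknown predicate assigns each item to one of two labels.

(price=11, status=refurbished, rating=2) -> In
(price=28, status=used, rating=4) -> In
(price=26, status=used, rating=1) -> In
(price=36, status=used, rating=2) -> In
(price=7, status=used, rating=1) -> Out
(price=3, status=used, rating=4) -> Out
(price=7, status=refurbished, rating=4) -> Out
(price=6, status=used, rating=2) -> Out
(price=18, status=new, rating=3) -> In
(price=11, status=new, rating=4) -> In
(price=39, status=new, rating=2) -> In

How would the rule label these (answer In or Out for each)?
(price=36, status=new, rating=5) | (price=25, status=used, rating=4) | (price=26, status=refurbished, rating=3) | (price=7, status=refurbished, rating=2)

In, In, In, Out

One predicate separates the groups cleanly: price ≥ 11.
In: (price=36, status=new, rating=5), since price = 36.
In: (price=25, status=used, rating=4), since price = 25.
In: (price=26, status=refurbished, rating=3), since price = 26.
Out: (price=7, status=refurbished, rating=2), since price = 7.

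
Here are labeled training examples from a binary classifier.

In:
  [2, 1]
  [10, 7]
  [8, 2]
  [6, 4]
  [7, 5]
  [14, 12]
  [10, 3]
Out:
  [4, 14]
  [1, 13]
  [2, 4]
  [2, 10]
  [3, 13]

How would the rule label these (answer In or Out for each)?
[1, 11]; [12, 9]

Out, In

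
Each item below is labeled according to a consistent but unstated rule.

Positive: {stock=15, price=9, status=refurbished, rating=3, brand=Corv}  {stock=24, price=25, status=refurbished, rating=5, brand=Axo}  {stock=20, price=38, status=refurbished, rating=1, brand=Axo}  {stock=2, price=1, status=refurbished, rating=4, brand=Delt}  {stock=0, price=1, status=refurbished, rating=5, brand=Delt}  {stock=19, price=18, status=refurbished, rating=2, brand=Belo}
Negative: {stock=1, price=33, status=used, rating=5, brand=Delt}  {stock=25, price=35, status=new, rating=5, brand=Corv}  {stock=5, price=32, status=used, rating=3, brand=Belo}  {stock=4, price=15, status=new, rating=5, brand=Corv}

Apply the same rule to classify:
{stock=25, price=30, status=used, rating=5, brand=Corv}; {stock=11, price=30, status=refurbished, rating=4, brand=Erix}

Negative, Positive

All 'Positive' examples share one property — status is refurbished — and every 'Negative' example lacks it.
{stock=25, price=30, status=used, rating=5, brand=Corv} — status is used, hence Negative.
{stock=11, price=30, status=refurbished, rating=4, brand=Erix} — status is refurbished, hence Positive.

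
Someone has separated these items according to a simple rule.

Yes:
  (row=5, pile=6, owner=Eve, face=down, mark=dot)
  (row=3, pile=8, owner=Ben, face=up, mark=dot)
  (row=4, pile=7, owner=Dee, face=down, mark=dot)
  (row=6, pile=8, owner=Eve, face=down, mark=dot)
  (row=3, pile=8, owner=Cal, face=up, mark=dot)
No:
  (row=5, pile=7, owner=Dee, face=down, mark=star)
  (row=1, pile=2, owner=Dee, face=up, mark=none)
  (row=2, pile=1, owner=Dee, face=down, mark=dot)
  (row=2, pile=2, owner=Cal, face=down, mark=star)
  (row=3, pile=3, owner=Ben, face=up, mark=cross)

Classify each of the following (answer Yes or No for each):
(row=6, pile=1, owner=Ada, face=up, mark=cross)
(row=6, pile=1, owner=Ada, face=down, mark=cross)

No, No

All 'Yes' examples share one property — mark is dot AND row ≥ 3 — and every 'No' example lacks it.
(row=6, pile=1, owner=Ada, face=up, mark=cross) → mark is cross, row = 6 → No.
(row=6, pile=1, owner=Ada, face=down, mark=cross) → mark is cross, row = 6 → No.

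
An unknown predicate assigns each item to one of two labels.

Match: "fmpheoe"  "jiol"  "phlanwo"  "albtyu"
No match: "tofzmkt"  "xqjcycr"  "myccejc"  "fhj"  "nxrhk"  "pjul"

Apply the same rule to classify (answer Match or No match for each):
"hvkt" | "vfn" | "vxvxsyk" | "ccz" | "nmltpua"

The simplest hypothesis consistent with all the labels is: has ≥ 2 vowels.

No match, No match, No match, No match, Match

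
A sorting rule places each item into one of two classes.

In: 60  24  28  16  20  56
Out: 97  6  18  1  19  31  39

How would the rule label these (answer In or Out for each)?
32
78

In, Out

The simplest hypothesis consistent with all the labels is: multiple of 4.
32: 32 = 4·8 — has this property, so In. 78: 78 = 4·19 + 2 — does not satisfy this, so Out.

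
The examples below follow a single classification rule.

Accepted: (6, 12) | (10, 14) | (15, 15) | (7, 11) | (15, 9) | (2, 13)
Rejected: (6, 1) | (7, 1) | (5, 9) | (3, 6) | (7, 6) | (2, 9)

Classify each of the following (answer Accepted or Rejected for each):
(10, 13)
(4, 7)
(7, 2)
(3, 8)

The rule appears to be: sum ≥ 15.

Accepted, Rejected, Rejected, Rejected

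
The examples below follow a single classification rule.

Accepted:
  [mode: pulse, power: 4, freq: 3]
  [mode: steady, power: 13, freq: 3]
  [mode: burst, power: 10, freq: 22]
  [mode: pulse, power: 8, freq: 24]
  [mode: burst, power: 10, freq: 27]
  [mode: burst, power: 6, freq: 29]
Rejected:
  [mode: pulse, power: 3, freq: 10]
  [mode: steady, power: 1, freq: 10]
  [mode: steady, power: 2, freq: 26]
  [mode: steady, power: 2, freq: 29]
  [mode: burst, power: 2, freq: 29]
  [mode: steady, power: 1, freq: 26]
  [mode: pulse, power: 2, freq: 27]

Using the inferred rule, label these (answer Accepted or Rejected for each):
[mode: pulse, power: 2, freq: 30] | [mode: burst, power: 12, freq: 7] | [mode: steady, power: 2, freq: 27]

'Accepted' ⟺ power ≥ 4.
[mode: pulse, power: 2, freq: 30] — power = 2, hence Rejected.
[mode: burst, power: 12, freq: 7] — power = 12, hence Accepted.
[mode: steady, power: 2, freq: 27] — power = 2, hence Rejected.

Rejected, Accepted, Rejected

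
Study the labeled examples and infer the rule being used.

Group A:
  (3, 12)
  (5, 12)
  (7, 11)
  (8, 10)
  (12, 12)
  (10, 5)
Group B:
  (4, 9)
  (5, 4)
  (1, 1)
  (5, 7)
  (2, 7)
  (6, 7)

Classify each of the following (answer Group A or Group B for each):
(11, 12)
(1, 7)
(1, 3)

Group A, Group B, Group B

The rule appears to be: sum ≥ 15.
Group A: (11, 12), since 11+12 = 23. Group B: (1, 7), since 1+7 = 8. Group B: (1, 3), since 1+3 = 4.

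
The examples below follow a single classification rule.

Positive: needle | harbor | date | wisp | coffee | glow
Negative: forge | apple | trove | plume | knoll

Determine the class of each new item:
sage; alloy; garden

The simplest hypothesis consistent with all the labels is: even length.
sage → length 4 → Positive. alloy → length 5 → Negative. garden → length 6 → Positive.

Positive, Negative, Positive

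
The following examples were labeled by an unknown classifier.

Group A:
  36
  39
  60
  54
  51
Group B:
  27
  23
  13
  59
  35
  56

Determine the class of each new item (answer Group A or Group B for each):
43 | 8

The simplest hypothesis consistent with all the labels is: multiple of 3 AND at least 35.
43: 43 = 3·14 + 1, 43 ≥ 35 — does not pass, so Group B.
8: 8 = 3·2 + 2, 8 < 35 — does not pass, so Group B.

Group B, Group B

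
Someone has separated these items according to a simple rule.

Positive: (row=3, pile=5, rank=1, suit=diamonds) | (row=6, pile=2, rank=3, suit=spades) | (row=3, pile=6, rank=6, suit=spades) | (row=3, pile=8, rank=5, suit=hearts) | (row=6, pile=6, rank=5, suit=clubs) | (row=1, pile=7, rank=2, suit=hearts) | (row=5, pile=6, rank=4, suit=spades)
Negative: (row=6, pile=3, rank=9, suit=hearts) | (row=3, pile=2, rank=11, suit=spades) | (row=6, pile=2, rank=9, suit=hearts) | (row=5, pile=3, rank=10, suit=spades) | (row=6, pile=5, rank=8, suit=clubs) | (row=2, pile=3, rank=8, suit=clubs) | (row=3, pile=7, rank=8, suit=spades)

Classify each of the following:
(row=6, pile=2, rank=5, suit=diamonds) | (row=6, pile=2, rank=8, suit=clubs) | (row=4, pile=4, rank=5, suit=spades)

Positive, Negative, Positive

Rule: rank ≤ 6. This holds for each 'Positive' example and fails for each 'Negative' one.
(row=6, pile=2, rank=5, suit=diamonds) → rank = 5 → Positive. (row=6, pile=2, rank=8, suit=clubs) → rank = 8 → Negative. (row=4, pile=4, rank=5, suit=spades) → rank = 5 → Positive.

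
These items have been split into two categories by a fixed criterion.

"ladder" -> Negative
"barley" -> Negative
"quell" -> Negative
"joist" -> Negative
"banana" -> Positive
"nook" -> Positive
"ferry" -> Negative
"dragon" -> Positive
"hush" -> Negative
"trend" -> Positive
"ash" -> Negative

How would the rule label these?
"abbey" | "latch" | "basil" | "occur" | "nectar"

Negative, Negative, Negative, Negative, Positive

'Positive' ⟺ contains 'n'.
"abbey": no 'n' — doesn't qualify, so Negative.
"latch": no 'n' — doesn't qualify, so Negative.
"basil": no 'n' — doesn't qualify, so Negative.
"occur": no 'n' — doesn't qualify, so Negative.
"nectar": has 'n' — passes, so Positive.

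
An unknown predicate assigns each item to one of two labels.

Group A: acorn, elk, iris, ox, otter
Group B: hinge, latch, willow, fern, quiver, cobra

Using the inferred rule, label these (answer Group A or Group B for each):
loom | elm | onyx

The pattern is that an item is 'Group A' exactly when: starts with a vowel.
loom: starts with 'l' — does not fit, so Group B. elm: starts with 'e' — fits, so Group A. onyx: starts with 'o' — fits, so Group A.

Group B, Group A, Group A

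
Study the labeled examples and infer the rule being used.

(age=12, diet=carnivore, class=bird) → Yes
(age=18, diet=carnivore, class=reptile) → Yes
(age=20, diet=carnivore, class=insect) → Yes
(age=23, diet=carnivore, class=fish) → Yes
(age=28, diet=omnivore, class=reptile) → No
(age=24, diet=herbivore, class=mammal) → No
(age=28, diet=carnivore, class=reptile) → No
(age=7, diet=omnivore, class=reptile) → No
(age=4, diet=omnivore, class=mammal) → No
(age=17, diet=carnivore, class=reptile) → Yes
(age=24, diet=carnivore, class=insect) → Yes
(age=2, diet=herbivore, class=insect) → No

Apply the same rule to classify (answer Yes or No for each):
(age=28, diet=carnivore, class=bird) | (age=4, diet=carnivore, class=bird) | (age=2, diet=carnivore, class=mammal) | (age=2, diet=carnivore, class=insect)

No, Yes, Yes, Yes

A rule that fits every label: diet is carnivore AND age ≤ 24 — true of each 'Yes' example, false of each 'No' one.
(age=28, diet=carnivore, class=bird): diet is carnivore, age = 28 — fails the rule, so No.
(age=4, diet=carnivore, class=bird): diet is carnivore, age = 4 — qualifies, so Yes.
(age=2, diet=carnivore, class=mammal): diet is carnivore, age = 2 — qualifies, so Yes.
(age=2, diet=carnivore, class=insect): diet is carnivore, age = 2 — qualifies, so Yes.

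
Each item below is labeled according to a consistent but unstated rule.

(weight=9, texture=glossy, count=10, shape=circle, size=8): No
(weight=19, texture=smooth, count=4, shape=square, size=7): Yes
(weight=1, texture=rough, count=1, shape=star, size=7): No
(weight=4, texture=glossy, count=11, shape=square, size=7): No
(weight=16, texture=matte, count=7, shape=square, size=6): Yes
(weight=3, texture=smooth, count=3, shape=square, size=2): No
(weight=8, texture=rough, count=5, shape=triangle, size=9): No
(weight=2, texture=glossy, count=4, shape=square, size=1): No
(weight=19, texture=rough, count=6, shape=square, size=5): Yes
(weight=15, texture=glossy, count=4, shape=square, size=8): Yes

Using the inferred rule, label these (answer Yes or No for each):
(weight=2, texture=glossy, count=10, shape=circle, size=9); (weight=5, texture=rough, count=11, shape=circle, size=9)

Rule: weight ≥ 15. This holds for each 'Yes' example and fails for each 'No' one.
(weight=2, texture=glossy, count=10, shape=circle, size=9) → weight = 2 → No. (weight=5, texture=rough, count=11, shape=circle, size=9) → weight = 5 → No.

No, No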